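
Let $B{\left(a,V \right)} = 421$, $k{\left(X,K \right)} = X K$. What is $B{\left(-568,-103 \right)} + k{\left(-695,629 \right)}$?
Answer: $-436734$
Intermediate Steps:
$k{\left(X,K \right)} = K X$
$B{\left(-568,-103 \right)} + k{\left(-695,629 \right)} = 421 + 629 \left(-695\right) = 421 - 437155 = -436734$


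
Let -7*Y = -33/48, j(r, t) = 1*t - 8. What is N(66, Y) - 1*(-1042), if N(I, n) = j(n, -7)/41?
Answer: 42707/41 ≈ 1041.6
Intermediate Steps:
j(r, t) = -8 + t (j(r, t) = t - 8 = -8 + t)
Y = 11/112 (Y = -(-33)/(7*48) = -⅐*(-11/16) = 11/112 ≈ 0.098214)
N(I, n) = -15/41 (N(I, n) = (-8 - 7)/41 = -15*1/41 = -15/41)
N(66, Y) - 1*(-1042) = -15/41 - 1*(-1042) = -15/41 + 1042 = 42707/41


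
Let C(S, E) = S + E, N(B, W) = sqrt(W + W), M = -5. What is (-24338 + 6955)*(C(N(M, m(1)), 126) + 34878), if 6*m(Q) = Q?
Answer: -608474532 - 17383*sqrt(3)/3 ≈ -6.0848e+8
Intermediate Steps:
m(Q) = Q/6
N(B, W) = sqrt(2)*sqrt(W) (N(B, W) = sqrt(2*W) = sqrt(2)*sqrt(W))
C(S, E) = E + S
(-24338 + 6955)*(C(N(M, m(1)), 126) + 34878) = (-24338 + 6955)*((126 + sqrt(2)*sqrt((1/6)*1)) + 34878) = -17383*((126 + sqrt(2)*sqrt(1/6)) + 34878) = -17383*((126 + sqrt(2)*(sqrt(6)/6)) + 34878) = -17383*((126 + sqrt(3)/3) + 34878) = -17383*(35004 + sqrt(3)/3) = -608474532 - 17383*sqrt(3)/3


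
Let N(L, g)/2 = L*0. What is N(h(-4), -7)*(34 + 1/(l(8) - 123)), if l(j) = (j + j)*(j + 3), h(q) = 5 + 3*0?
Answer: 0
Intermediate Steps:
h(q) = 5 (h(q) = 5 + 0 = 5)
l(j) = 2*j*(3 + j) (l(j) = (2*j)*(3 + j) = 2*j*(3 + j))
N(L, g) = 0 (N(L, g) = 2*(L*0) = 2*0 = 0)
N(h(-4), -7)*(34 + 1/(l(8) - 123)) = 0*(34 + 1/(2*8*(3 + 8) - 123)) = 0*(34 + 1/(2*8*11 - 123)) = 0*(34 + 1/(176 - 123)) = 0*(34 + 1/53) = 0*(1803/53) = 0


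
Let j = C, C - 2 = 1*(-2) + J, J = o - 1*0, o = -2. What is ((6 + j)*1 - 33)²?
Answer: 841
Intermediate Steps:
J = -2 (J = -2 - 1*0 = -2 + 0 = -2)
C = -2 (C = 2 + (1*(-2) - 2) = 2 + (-2 - 2) = 2 - 4 = -2)
j = -2
((6 + j)*1 - 33)² = ((6 - 2)*1 - 33)² = (4*1 - 33)² = (4 - 33)² = (-29)² = 841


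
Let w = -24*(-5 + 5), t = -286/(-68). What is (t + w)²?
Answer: 20449/1156 ≈ 17.689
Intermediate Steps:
t = 143/34 (t = -286*(-1/68) = 143/34 ≈ 4.2059)
w = 0 (w = -24*0 = 0)
(t + w)² = (143/34 + 0)² = (143/34)² = 20449/1156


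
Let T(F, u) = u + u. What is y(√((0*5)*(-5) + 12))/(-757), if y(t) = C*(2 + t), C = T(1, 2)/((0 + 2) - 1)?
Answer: -8/757 - 8*√3/757 ≈ -0.028872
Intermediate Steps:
T(F, u) = 2*u
C = 4 (C = (2*2)/((0 + 2) - 1) = 4/(2 - 1) = 4/1 = 4*1 = 4)
y(t) = 8 + 4*t (y(t) = 4*(2 + t) = 8 + 4*t)
y(√((0*5)*(-5) + 12))/(-757) = (8 + 4*√((0*5)*(-5) + 12))/(-757) = (8 + 4*√(0*(-5) + 12))*(-1/757) = (8 + 4*√(0 + 12))*(-1/757) = (8 + 4*√12)*(-1/757) = (8 + 4*(2*√3))*(-1/757) = (8 + 8*√3)*(-1/757) = -8/757 - 8*√3/757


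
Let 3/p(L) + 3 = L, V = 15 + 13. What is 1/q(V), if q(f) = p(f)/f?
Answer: 700/3 ≈ 233.33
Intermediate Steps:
V = 28
p(L) = 3/(-3 + L)
q(f) = 3/(f*(-3 + f)) (q(f) = (3/(-3 + f))/f = 3/(f*(-3 + f)))
1/q(V) = 1/(3/(28*(-3 + 28))) = 1/(3*(1/28)/25) = 1/(3*(1/28)*(1/25)) = 1/(3/700) = 700/3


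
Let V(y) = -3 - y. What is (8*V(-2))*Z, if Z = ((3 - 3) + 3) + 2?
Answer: -40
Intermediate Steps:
Z = 5 (Z = (0 + 3) + 2 = 3 + 2 = 5)
(8*V(-2))*Z = (8*(-3 - 1*(-2)))*5 = (8*(-3 + 2))*5 = (8*(-1))*5 = -8*5 = -40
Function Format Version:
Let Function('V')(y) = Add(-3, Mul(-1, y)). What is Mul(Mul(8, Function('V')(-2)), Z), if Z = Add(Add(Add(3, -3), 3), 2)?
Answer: -40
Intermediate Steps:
Z = 5 (Z = Add(Add(0, 3), 2) = Add(3, 2) = 5)
Mul(Mul(8, Function('V')(-2)), Z) = Mul(Mul(8, Add(-3, Mul(-1, -2))), 5) = Mul(Mul(8, Add(-3, 2)), 5) = Mul(Mul(8, -1), 5) = Mul(-8, 5) = -40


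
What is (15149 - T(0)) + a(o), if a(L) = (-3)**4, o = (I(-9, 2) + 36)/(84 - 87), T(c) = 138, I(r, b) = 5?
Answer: 15092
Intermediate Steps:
o = -41/3 (o = (5 + 36)/(84 - 87) = 41/(-3) = 41*(-1/3) = -41/3 ≈ -13.667)
a(L) = 81
(15149 - T(0)) + a(o) = (15149 - 1*138) + 81 = (15149 - 138) + 81 = 15011 + 81 = 15092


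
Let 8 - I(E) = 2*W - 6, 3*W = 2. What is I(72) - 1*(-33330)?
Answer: 100028/3 ≈ 33343.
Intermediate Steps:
W = ⅔ (W = (⅓)*2 = ⅔ ≈ 0.66667)
I(E) = 38/3 (I(E) = 8 - (2*(⅔) - 6) = 8 - (4/3 - 6) = 8 - 1*(-14/3) = 8 + 14/3 = 38/3)
I(72) - 1*(-33330) = 38/3 - 1*(-33330) = 38/3 + 33330 = 100028/3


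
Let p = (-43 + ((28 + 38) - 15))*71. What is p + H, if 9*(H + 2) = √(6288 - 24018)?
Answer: 566 + I*√1970/3 ≈ 566.0 + 14.795*I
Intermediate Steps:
p = 568 (p = (-43 + (66 - 15))*71 = (-43 + 51)*71 = 8*71 = 568)
H = -2 + I*√1970/3 (H = -2 + √(6288 - 24018)/9 = -2 + √(-17730)/9 = -2 + (3*I*√1970)/9 = -2 + I*√1970/3 ≈ -2.0 + 14.795*I)
p + H = 568 + (-2 + I*√1970/3) = 566 + I*√1970/3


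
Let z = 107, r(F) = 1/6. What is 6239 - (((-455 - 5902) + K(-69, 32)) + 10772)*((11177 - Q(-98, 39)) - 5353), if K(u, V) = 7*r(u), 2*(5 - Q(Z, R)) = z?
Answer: -103710799/4 ≈ -2.5928e+7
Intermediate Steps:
r(F) = ⅙ (r(F) = 1*(⅙) = ⅙)
Q(Z, R) = -97/2 (Q(Z, R) = 5 - ½*107 = 5 - 107/2 = -97/2)
K(u, V) = 7/6 (K(u, V) = 7*(⅙) = 7/6)
6239 - (((-455 - 5902) + K(-69, 32)) + 10772)*((11177 - Q(-98, 39)) - 5353) = 6239 - (((-455 - 5902) + 7/6) + 10772)*((11177 - 1*(-97/2)) - 5353) = 6239 - ((-6357 + 7/6) + 10772)*((11177 + 97/2) - 5353) = 6239 - (-38135/6 + 10772)*(22451/2 - 5353) = 6239 - 26497*11745/(6*2) = 6239 - 1*103735755/4 = 6239 - 103735755/4 = -103710799/4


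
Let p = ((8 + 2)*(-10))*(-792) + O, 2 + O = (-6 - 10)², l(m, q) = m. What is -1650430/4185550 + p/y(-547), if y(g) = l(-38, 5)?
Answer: -16631070302/7952545 ≈ -2091.3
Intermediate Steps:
y(g) = -38
O = 254 (O = -2 + (-6 - 10)² = -2 + (-16)² = -2 + 256 = 254)
p = 79454 (p = ((8 + 2)*(-10))*(-792) + 254 = (10*(-10))*(-792) + 254 = -100*(-792) + 254 = 79200 + 254 = 79454)
-1650430/4185550 + p/y(-547) = -1650430/4185550 + 79454/(-38) = -1650430*1/4185550 + 79454*(-1/38) = -165043/418555 - 39727/19 = -16631070302/7952545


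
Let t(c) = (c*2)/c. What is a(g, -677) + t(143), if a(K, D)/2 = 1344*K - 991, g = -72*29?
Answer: -5614524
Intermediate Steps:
t(c) = 2 (t(c) = (2*c)/c = 2)
g = -2088
a(K, D) = -1982 + 2688*K (a(K, D) = 2*(1344*K - 991) = 2*(-991 + 1344*K) = -1982 + 2688*K)
a(g, -677) + t(143) = (-1982 + 2688*(-2088)) + 2 = (-1982 - 5612544) + 2 = -5614526 + 2 = -5614524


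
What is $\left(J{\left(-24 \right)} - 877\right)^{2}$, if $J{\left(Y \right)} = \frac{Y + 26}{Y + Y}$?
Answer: $\frac{443060401}{576} \approx 7.692 \cdot 10^{5}$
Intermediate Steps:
$J{\left(Y \right)} = \frac{26 + Y}{2 Y}$
$\left(J{\left(-24 \right)} - 877\right)^{2} = \left(\frac{26 - 24}{2 \left(-24\right)} - 877\right)^{2} = \left(\frac{1}{2} \left(- \frac{1}{24}\right) 2 - 877\right)^{2} = \left(- \frac{1}{24} - 877\right)^{2} = \left(- \frac{21049}{24}\right)^{2} = \frac{443060401}{576}$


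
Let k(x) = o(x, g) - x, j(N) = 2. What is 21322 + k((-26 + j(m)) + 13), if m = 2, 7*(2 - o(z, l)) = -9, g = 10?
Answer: 149354/7 ≈ 21336.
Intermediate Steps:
o(z, l) = 23/7 (o(z, l) = 2 - 1/7*(-9) = 2 + 9/7 = 23/7)
k(x) = 23/7 - x
21322 + k((-26 + j(m)) + 13) = 21322 + (23/7 - ((-26 + 2) + 13)) = 21322 + (23/7 - (-24 + 13)) = 21322 + (23/7 - 1*(-11)) = 21322 + (23/7 + 11) = 21322 + 100/7 = 149354/7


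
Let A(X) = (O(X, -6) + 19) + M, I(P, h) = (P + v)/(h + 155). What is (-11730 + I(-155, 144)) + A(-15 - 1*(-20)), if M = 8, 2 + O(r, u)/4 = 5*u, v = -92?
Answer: -272132/23 ≈ -11832.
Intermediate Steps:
O(r, u) = -8 + 20*u (O(r, u) = -8 + 4*(5*u) = -8 + 20*u)
I(P, h) = (-92 + P)/(155 + h) (I(P, h) = (P - 92)/(h + 155) = (-92 + P)/(155 + h))
A(X) = -101 (A(X) = ((-8 + 20*(-6)) + 19) + 8 = ((-8 - 120) + 19) + 8 = (-128 + 19) + 8 = -109 + 8 = -101)
(-11730 + I(-155, 144)) + A(-15 - 1*(-20)) = (-11730 + (-92 - 155)/(155 + 144)) - 101 = (-11730 - 247/299) - 101 = (-11730 + (1/299)*(-247)) - 101 = (-11730 - 19/23) - 101 = -269809/23 - 101 = -272132/23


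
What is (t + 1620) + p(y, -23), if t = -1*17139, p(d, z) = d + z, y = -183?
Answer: -15725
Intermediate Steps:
t = -17139
(t + 1620) + p(y, -23) = (-17139 + 1620) + (-183 - 23) = -15519 - 206 = -15725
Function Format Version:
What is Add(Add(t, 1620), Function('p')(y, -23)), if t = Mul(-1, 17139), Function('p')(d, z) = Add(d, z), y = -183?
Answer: -15725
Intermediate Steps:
t = -17139
Add(Add(t, 1620), Function('p')(y, -23)) = Add(Add(-17139, 1620), Add(-183, -23)) = Add(-15519, -206) = -15725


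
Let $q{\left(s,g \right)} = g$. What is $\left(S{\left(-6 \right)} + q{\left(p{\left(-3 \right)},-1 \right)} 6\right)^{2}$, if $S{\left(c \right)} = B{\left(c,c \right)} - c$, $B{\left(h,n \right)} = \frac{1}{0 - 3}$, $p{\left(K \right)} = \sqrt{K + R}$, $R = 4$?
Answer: $\frac{1}{9} \approx 0.11111$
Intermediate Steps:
$p{\left(K \right)} = \sqrt{4 + K}$ ($p{\left(K \right)} = \sqrt{K + 4} = \sqrt{4 + K}$)
$B{\left(h,n \right)} = - \frac{1}{3}$ ($B{\left(h,n \right)} = \frac{1}{-3} = - \frac{1}{3}$)
$S{\left(c \right)} = - \frac{1}{3} - c$
$\left(S{\left(-6 \right)} + q{\left(p{\left(-3 \right)},-1 \right)} 6\right)^{2} = \left(\left(- \frac{1}{3} - -6\right) - 6\right)^{2} = \left(\left(- \frac{1}{3} + 6\right) - 6\right)^{2} = \left(\frac{17}{3} - 6\right)^{2} = \left(- \frac{1}{3}\right)^{2} = \frac{1}{9}$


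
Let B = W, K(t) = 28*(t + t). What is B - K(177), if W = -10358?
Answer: -20270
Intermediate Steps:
K(t) = 56*t (K(t) = 28*(2*t) = 56*t)
B = -10358
B - K(177) = -10358 - 56*177 = -10358 - 1*9912 = -10358 - 9912 = -20270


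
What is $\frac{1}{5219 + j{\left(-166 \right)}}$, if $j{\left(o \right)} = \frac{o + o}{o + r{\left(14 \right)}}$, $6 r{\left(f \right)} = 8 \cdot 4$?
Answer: $\frac{241}{1258277} \approx 0.00019153$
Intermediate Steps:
$r{\left(f \right)} = \frac{16}{3}$ ($r{\left(f \right)} = \frac{8 \cdot 4}{6} = \frac{1}{6} \cdot 32 = \frac{16}{3}$)
$j{\left(o \right)} = \frac{2 o}{\frac{16}{3} + o}$ ($j{\left(o \right)} = \frac{o + o}{o + \frac{16}{3}} = \frac{2 o}{\frac{16}{3} + o}$)
$\frac{1}{5219 + j{\left(-166 \right)}} = \frac{1}{5219 + 6 \left(-166\right) \frac{1}{16 + 3 \left(-166\right)}} = \frac{1}{5219 + 6 \left(-166\right) \frac{1}{16 - 498}} = \frac{1}{5219 + 6 \left(-166\right) \frac{1}{-482}} = \frac{1}{5219 + 6 \left(-166\right) \left(- \frac{1}{482}\right)} = \frac{1}{5219 + \frac{498}{241}} = \frac{1}{\frac{1258277}{241}} = \frac{241}{1258277}$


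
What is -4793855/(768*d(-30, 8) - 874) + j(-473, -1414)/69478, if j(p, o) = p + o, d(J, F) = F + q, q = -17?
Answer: 83263191377/135238927 ≈ 615.67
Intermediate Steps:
d(J, F) = -17 + F (d(J, F) = F - 17 = -17 + F)
j(p, o) = o + p
-4793855/(768*d(-30, 8) - 874) + j(-473, -1414)/69478 = -4793855/(768*(-17 + 8) - 874) + (-1414 - 473)/69478 = -4793855/(768*(-9) - 874) - 1887*1/69478 = -4793855/(-6912 - 874) - 1887/69478 = -4793855/(-7786) - 1887/69478 = -4793855*(-1/7786) - 1887/69478 = 4793855/7786 - 1887/69478 = 83263191377/135238927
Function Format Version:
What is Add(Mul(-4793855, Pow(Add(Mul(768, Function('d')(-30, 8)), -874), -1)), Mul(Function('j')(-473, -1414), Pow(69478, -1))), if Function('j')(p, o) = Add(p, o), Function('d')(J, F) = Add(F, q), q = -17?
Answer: Rational(83263191377, 135238927) ≈ 615.67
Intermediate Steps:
Function('d')(J, F) = Add(-17, F) (Function('d')(J, F) = Add(F, -17) = Add(-17, F))
Function('j')(p, o) = Add(o, p)
Add(Mul(-4793855, Pow(Add(Mul(768, Function('d')(-30, 8)), -874), -1)), Mul(Function('j')(-473, -1414), Pow(69478, -1))) = Add(Mul(-4793855, Pow(Add(Mul(768, Add(-17, 8)), -874), -1)), Mul(Add(-1414, -473), Pow(69478, -1))) = Add(Mul(-4793855, Pow(Add(Mul(768, -9), -874), -1)), Mul(-1887, Rational(1, 69478))) = Add(Mul(-4793855, Pow(Add(-6912, -874), -1)), Rational(-1887, 69478)) = Add(Mul(-4793855, Pow(-7786, -1)), Rational(-1887, 69478)) = Add(Mul(-4793855, Rational(-1, 7786)), Rational(-1887, 69478)) = Add(Rational(4793855, 7786), Rational(-1887, 69478)) = Rational(83263191377, 135238927)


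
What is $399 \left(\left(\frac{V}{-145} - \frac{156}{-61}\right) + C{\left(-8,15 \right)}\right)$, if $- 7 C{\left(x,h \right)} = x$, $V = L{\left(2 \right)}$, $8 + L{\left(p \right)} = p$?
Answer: $\frac{13204734}{8845} \approx 1492.9$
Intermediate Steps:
$L{\left(p \right)} = -8 + p$
$V = -6$ ($V = -8 + 2 = -6$)
$C{\left(x,h \right)} = - \frac{x}{7}$
$399 \left(\left(\frac{V}{-145} - \frac{156}{-61}\right) + C{\left(-8,15 \right)}\right) = 399 \left(\left(- \frac{6}{-145} - \frac{156}{-61}\right) - - \frac{8}{7}\right) = 399 \left(\left(\left(-6\right) \left(- \frac{1}{145}\right) - - \frac{156}{61}\right) + \frac{8}{7}\right) = 399 \left(\left(\frac{6}{145} + \frac{156}{61}\right) + \frac{8}{7}\right) = 399 \left(\frac{22986}{8845} + \frac{8}{7}\right) = 399 \cdot \frac{231662}{61915} = \frac{13204734}{8845}$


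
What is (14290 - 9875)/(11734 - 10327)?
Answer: 4415/1407 ≈ 3.1379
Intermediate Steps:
(14290 - 9875)/(11734 - 10327) = 4415/1407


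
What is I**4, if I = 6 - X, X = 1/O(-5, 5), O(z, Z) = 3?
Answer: 83521/81 ≈ 1031.1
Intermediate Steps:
X = 1/3 ≈ 0.33333
I = 17/3 (I = 6 - 1*1/3 = 6 - 1/3 = 17/3 ≈ 5.6667)
I**4 = (17/3)**4 = 83521/81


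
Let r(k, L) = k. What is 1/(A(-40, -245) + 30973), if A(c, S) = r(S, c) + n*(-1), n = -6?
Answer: 1/30734 ≈ 3.2537e-5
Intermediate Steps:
A(c, S) = 6 + S (A(c, S) = S - 6*(-1) = S + 6 = 6 + S)
1/(A(-40, -245) + 30973) = 1/((6 - 245) + 30973) = 1/(-239 + 30973) = 1/30734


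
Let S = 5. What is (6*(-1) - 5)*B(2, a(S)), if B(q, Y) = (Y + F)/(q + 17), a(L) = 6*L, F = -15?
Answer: -165/19 ≈ -8.6842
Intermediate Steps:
B(q, Y) = (-15 + Y)/(17 + q) (B(q, Y) = (Y - 15)/(q + 17) = (-15 + Y)/(17 + q))
(6*(-1) - 5)*B(2, a(S)) = (6*(-1) - 5)*((-15 + 6*5)/(17 + 2)) = (-6 - 5)*((-15 + 30)/19) = -11*15/19 = -165/19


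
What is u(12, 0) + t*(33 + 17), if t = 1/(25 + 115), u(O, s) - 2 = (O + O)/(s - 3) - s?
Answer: -79/14 ≈ -5.6429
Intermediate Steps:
u(O, s) = 2 - s + 2*O/(-3 + s) (u(O, s) = 2 + ((O + O)/(s - 3) - s) = 2 + ((2*O)/(-3 + s) - s) = 2 + (2*O/(-3 + s) - s) = 2 + (-s + 2*O/(-3 + s)) = 2 - s + 2*O/(-3 + s))
t = 1/140 ≈ 0.0071429
u(12, 0) + t*(33 + 17) = (-6 - 1*0**2 + 2*12 + 5*0)/(-3 + 0) + (33 + 17)/140 = (-6 - 1*0 + 24 + 0)/(-3) + (1/140)*50 = -(-6 + 0 + 24 + 0)/3 + 5/14 = -1/3*18 + 5/14 = -6 + 5/14 = -79/14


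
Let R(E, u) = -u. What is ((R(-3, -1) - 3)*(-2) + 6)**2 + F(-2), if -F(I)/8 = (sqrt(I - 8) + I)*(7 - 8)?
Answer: 84 + 8*I*sqrt(10) ≈ 84.0 + 25.298*I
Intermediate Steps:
F(I) = 8*I + 8*sqrt(-8 + I) (F(I) = -8*(sqrt(I - 8) + I)*(7 - 8) = -8*(sqrt(-8 + I) + I)*(-1) = -8*(I + sqrt(-8 + I))*(-1) = -8*(-I - sqrt(-8 + I)) = 8*I + 8*sqrt(-8 + I))
((R(-3, -1) - 3)*(-2) + 6)**2 + F(-2) = ((-1*(-1) - 3)*(-2) + 6)**2 + (8*(-2) + 8*sqrt(-8 - 2)) = ((1 - 3)*(-2) + 6)**2 + (-16 + 8*sqrt(-10)) = (-2*(-2) + 6)**2 + (-16 + 8*(I*sqrt(10))) = (4 + 6)**2 + (-16 + 8*I*sqrt(10)) = 10**2 + (-16 + 8*I*sqrt(10)) = 100 + (-16 + 8*I*sqrt(10)) = 84 + 8*I*sqrt(10)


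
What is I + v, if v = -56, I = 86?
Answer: 30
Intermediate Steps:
I + v = 86 - 56 = 30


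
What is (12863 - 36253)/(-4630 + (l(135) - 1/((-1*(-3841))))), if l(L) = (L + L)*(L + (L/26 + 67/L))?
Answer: -583966435/832780647 ≈ -0.70122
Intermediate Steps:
l(L) = 2*L*(67/L + 27*L/26) (l(L) = (2*L)*(L + (L*(1/26) + 67/L)) = (2*L)*(L + (L/26 + 67/L)) = (2*L)*(L + (67/L + L/26)) = (2*L)*(67/L + 27*L/26) = 2*L*(67/L + 27*L/26))
(12863 - 36253)/(-4630 + (l(135) - 1/((-1*(-3841))))) = (12863 - 36253)/(-4630 + ((134 + (27/13)*135**2) - 1/((-1*(-3841))))) = -23390/(-4630 + ((134 + (27/13)*18225) - 1/3841)) = -23390/(-4630 + ((134 + 492075/13) - 1*1/3841)) = -23390/(-4630 + (493817/13 - 1/3841)) = -23390/(-4630 + 1896751084/49933) = -23390/1665561294/49933 = -23390*49933/1665561294 = -583966435/832780647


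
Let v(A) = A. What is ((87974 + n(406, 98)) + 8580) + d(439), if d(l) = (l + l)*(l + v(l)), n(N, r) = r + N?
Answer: 867942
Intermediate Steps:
n(N, r) = N + r
d(l) = 4*l² (d(l) = (l + l)*(l + l) = (2*l)*(2*l) = 4*l²)
((87974 + n(406, 98)) + 8580) + d(439) = ((87974 + (406 + 98)) + 8580) + 4*439² = ((87974 + 504) + 8580) + 4*192721 = (88478 + 8580) + 770884 = 97058 + 770884 = 867942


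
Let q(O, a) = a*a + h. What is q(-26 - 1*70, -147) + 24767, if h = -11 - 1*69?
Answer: 46296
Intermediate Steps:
h = -80 (h = -11 - 69 = -80)
q(O, a) = -80 + a**2 (q(O, a) = a*a - 80 = a**2 - 80 = -80 + a**2)
q(-26 - 1*70, -147) + 24767 = (-80 + (-147)**2) + 24767 = (-80 + 21609) + 24767 = 21529 + 24767 = 46296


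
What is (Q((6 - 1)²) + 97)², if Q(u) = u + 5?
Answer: 16129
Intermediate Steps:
Q(u) = 5 + u
(Q((6 - 1)²) + 97)² = ((5 + (6 - 1)²) + 97)² = ((5 + 5²) + 97)² = ((5 + 25) + 97)² = (30 + 97)² = 127² = 16129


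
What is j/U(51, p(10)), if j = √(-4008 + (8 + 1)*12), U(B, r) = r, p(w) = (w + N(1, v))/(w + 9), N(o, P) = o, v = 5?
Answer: 190*I*√39/11 ≈ 107.87*I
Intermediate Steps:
p(w) = (1 + w)/(9 + w) (p(w) = (w + 1)/(w + 9) = (1 + w)/(9 + w))
j = 10*I*√39 (j = √(-4008 + 9*12) = √(-4008 + 108) = √(-3900) = 10*I*√39 ≈ 62.45*I)
j/U(51, p(10)) = (10*I*√39)/(((1 + 10)/(9 + 10))) = (10*I*√39)/((11/19)) = (10*I*√39)/(((1/19)*11)) = (10*I*√39)/(11/19) = (10*I*√39)*(19/11) = 190*I*√39/11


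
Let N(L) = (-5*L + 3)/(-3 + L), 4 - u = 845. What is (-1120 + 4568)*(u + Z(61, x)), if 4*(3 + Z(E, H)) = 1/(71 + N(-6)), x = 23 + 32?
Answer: -293920019/101 ≈ -2.9101e+6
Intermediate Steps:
x = 55
u = -841 (u = 4 - 1*845 = 4 - 845 = -841)
N(L) = (3 - 5*L)/(-3 + L)
Z(E, H) = -2421/808 (Z(E, H) = -3 + 1/(4*(71 + (3 - 5*(-6))/(-3 - 6))) = -3 + 1/(4*(71 + (3 + 30)/(-9))) = -3 + 1/(4*(71 - ⅑*33)) = -3 + 1/(4*(71 - 11/3)) = -3 + 1/(4*(202/3)) = -3 + (¼)*(3/202) = -3 + 3/808 = -2421/808)
(-1120 + 4568)*(u + Z(61, x)) = (-1120 + 4568)*(-841 - 2421/808) = 3448*(-681949/808) = -293920019/101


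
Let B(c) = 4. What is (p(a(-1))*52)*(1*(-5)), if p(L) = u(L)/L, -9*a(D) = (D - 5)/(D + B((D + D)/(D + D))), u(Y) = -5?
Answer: 5850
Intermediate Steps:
a(D) = -(-5 + D)/(9*(4 + D)) (a(D) = -(D - 5)/(9*(D + 4)) = -(-5 + D)/(9*(4 + D)))
p(L) = -5/L
(p(a(-1))*52)*(1*(-5)) = (-5*9*(4 - 1)/(5 - 1*(-1))*52)*(1*(-5)) = (-5*27/(5 + 1)*52)*(-5) = (-5/((⅑)*(⅓)*6)*52)*(-5) = (-5/2/9*52)*(-5) = (-5*9/2*52)*(-5) = -45/2*52*(-5) = -1170*(-5) = 5850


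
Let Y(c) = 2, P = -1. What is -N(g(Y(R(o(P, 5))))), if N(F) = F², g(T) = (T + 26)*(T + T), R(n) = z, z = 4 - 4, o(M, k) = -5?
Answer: -12544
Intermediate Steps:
z = 0
R(n) = 0
g(T) = 2*T*(26 + T) (g(T) = (26 + T)*(2*T) = 2*T*(26 + T))
-N(g(Y(R(o(P, 5))))) = -(2*2*(26 + 2))² = -(2*2*28)² = -1*112² = -1*12544 = -12544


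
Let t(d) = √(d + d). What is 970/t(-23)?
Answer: -485*I*√46/23 ≈ -143.02*I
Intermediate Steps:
t(d) = √2*√d (t(d) = √(2*d) = √2*√d)
970/t(-23) = 970/((√2*√(-23))) = 970/((√2*(I*√23))) = 970/((I*√46)) = 970*(-I*√46/46) = -485*I*√46/23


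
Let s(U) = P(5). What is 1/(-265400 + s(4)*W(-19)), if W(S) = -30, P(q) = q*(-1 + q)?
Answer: -1/266000 ≈ -3.7594e-6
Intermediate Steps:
s(U) = 20 (s(U) = 5*(-1 + 5) = 5*4 = 20)
1/(-265400 + s(4)*W(-19)) = 1/(-265400 + 20*(-30)) = 1/(-265400 - 600) = 1/(-266000) = -1/266000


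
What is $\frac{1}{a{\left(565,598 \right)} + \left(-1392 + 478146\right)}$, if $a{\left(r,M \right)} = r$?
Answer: $\frac{1}{477319} \approx 2.095 \cdot 10^{-6}$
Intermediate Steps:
$\frac{1}{a{\left(565,598 \right)} + \left(-1392 + 478146\right)} = \frac{1}{565 + \left(-1392 + 478146\right)} = \frac{1}{565 + 476754} = \frac{1}{477319}$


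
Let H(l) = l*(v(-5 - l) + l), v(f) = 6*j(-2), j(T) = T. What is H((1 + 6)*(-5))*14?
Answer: 23030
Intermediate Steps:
v(f) = -12 (v(f) = 6*(-2) = -12)
H(l) = l*(-12 + l)
H((1 + 6)*(-5))*14 = (((1 + 6)*(-5))*(-12 + (1 + 6)*(-5)))*14 = ((7*(-5))*(-12 + 7*(-5)))*14 = -35*(-12 - 35)*14 = -35*(-47)*14 = 1645*14 = 23030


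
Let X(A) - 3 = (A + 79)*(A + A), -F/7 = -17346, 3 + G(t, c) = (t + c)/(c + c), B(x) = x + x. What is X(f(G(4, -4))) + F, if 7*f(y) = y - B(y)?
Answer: 5953161/49 ≈ 1.2149e+5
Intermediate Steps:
B(x) = 2*x
G(t, c) = -3 + (c + t)/(2*c) (G(t, c) = -3 + (t + c)/(c + c) = -3 + (c + t)/((2*c)) = -3 + (c + t)*(1/(2*c)) = -3 + (c + t)/(2*c))
F = 121422 (F = -7*(-17346) = 121422)
f(y) = -y/7 (f(y) = (y - 2*y)/7 = (-y)/7 = -y/7)
X(A) = 3 + 2*A*(79 + A) (X(A) = 3 + (A + 79)*(A + A) = 3 + (79 + A)*(2*A) = 3 + 2*A*(79 + A))
X(f(G(4, -4))) + F = (3 + 2*(-(4 - 5*(-4))/(14*(-4)))**2 + 158*(-(4 - 5*(-4))/(14*(-4)))) + 121422 = (3 + 2*(-(-1)*(4 + 20)/(14*4))**2 + 158*(-(-1)*(4 + 20)/(14*4))) + 121422 = (3 + 2*(-(-1)*24/(14*4))**2 + 158*(-(-1)*24/(14*4))) + 121422 = (3 + 2*(-1/7*(-3))**2 + 158*(-1/7*(-3))) + 121422 = (3 + 2*(3/7)**2 + 158*(3/7)) + 121422 = (3 + 2*(9/49) + 474/7) + 121422 = (3 + 18/49 + 474/7) + 121422 = 3483/49 + 121422 = 5953161/49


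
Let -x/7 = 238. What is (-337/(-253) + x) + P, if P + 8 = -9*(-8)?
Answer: -404969/253 ≈ -1600.7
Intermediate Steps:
P = 64 (P = -8 - 9*(-8) = -8 + 72 = 64)
x = -1666 (x = -7*238 = -1666)
(-337/(-253) + x) + P = (-337/(-253) - 1666) + 64 = (-337*(-1/253) - 1666) + 64 = (337/253 - 1666) + 64 = -421161/253 + 64 = -404969/253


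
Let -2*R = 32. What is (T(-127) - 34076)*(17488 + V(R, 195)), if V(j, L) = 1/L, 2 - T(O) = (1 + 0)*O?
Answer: -115764735467/195 ≈ -5.9367e+8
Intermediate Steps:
R = -16 (R = -½*32 = -16)
T(O) = 2 - O (T(O) = 2 - (1 + 0)*O = 2 - O)
(T(-127) - 34076)*(17488 + V(R, 195)) = ((2 - 1*(-127)) - 34076)*(17488 + 1/195) = ((2 + 127) - 34076)*(17488 + 1/195) = (129 - 34076)*(3410161/195) = -33947*3410161/195 = -115764735467/195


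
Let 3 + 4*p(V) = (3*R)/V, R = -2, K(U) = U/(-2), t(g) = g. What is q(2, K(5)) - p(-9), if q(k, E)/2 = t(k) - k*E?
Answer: 175/12 ≈ 14.583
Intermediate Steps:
K(U) = -U/2 (K(U) = U*(-1/2) = -U/2)
q(k, E) = 2*k - 2*E*k (q(k, E) = 2*(k - k*E) = 2*(k - E*k) = 2*k - 2*E*k)
p(V) = -3/4 - 3/(2*V) (p(V) = -3/4 + ((3*(-2))/V)/4 = -3/4 + (-6/V)/4 = -3/4 - 3/(2*V))
q(2, K(5)) - p(-9) = 2*2*(1 - (-1)*5/2) - 3*(-2 - 1*(-9))/(4*(-9)) = 2*2*(1 - 1*(-5/2)) - 3*(-1)*(-2 + 9)/(4*9) = 2*2*(1 + 5/2) - 3*(-1)*7/(4*9) = 2*2*(7/2) - 1*(-7/12) = 14 + 7/12 = 175/12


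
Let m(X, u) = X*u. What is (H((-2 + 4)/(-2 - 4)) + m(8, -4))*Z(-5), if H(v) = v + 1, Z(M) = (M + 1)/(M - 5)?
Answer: -188/15 ≈ -12.533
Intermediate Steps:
Z(M) = (1 + M)/(-5 + M)
H(v) = 1 + v
(H((-2 + 4)/(-2 - 4)) + m(8, -4))*Z(-5) = ((1 + (-2 + 4)/(-2 - 4)) + 8*(-4))*((1 - 5)/(-5 - 5)) = ((1 + 2/(-6)) - 32)*(-4/(-10)) = ((1 + 2*(-⅙)) - 32)*(-⅒*(-4)) = ((1 - ⅓) - 32)*(⅖) = (⅔ - 32)*(⅖) = -94/3*⅖ = -188/15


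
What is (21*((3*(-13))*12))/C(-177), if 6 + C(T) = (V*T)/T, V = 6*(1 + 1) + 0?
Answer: -1638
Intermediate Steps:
V = 12 (V = 6*2 + 0 = 12 + 0 = 12)
C(T) = 6 (C(T) = -6 + (12*T)/T = -6 + 12 = 6)
(21*((3*(-13))*12))/C(-177) = (21*((3*(-13))*12))/6 = (21*(-39*12))*(⅙) = (21*(-468))*(⅙) = -9828*⅙ = -1638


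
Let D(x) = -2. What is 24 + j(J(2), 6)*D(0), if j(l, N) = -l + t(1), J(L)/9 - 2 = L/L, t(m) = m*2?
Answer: 74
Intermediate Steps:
t(m) = 2*m
J(L) = 27 (J(L) = 18 + 9*(L/L) = 18 + 9*1 = 18 + 9 = 27)
j(l, N) = 2 - l (j(l, N) = -l + 2*1 = -l + 2 = 2 - l)
24 + j(J(2), 6)*D(0) = 24 + (2 - 1*27)*(-2) = 24 + (2 - 27)*(-2) = 24 - 25*(-2) = 24 + 50 = 74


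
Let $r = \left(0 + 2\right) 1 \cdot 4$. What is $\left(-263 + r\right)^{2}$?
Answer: $65025$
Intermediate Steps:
$r = 8$ ($r = 2 \cdot 1 \cdot 4 = 2 \cdot 4 = 8$)
$\left(-263 + r\right)^{2} = \left(-263 + 8\right)^{2} = \left(-255\right)^{2} = 65025$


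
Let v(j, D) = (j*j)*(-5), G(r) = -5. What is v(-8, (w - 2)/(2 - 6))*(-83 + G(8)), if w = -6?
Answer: 28160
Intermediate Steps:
v(j, D) = -5*j² (v(j, D) = j²*(-5) = -5*j²)
v(-8, (w - 2)/(2 - 6))*(-83 + G(8)) = (-5*(-8)²)*(-83 - 5) = -5*64*(-88) = -320*(-88) = 28160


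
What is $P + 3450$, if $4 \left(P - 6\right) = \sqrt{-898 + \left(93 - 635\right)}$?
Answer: $3456 + 3 i \sqrt{10} \approx 3456.0 + 9.4868 i$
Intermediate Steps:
$P = 6 + 3 i \sqrt{10}$ ($P = 6 + \frac{\sqrt{-898 + \left(93 - 635\right)}}{4} = 6 + \frac{\sqrt{-898 - 542}}{4} = 6 + \frac{\sqrt{-1440}}{4} = 6 + \frac{12 i \sqrt{10}}{4} = 6 + 3 i \sqrt{10} \approx 6.0 + 9.4868 i$)
$P + 3450 = \left(6 + 3 i \sqrt{10}\right) + 3450 = 3456 + 3 i \sqrt{10}$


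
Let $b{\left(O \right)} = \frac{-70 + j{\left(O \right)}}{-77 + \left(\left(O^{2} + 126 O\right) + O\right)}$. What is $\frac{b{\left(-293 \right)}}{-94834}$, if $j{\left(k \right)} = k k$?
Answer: $- \frac{28593}{1535077958} \approx -1.8626 \cdot 10^{-5}$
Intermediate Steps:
$j{\left(k \right)} = k^{2}$
$b{\left(O \right)} = \frac{-70 + O^{2}}{-77 + O^{2} + 127 O}$ ($b{\left(O \right)} = \frac{-70 + O^{2}}{-77 + \left(\left(O^{2} + 126 O\right) + O\right)} = \frac{-70 + O^{2}}{-77 + \left(O^{2} + 127 O\right)} = \frac{-70 + O^{2}}{-77 + O^{2} + 127 O}$)
$\frac{b{\left(-293 \right)}}{-94834} = \frac{\frac{1}{-77 + \left(-293\right)^{2} + 127 \left(-293\right)} \left(-70 + \left(-293\right)^{2}\right)}{-94834} = \frac{-70 + 85849}{-77 + 85849 - 37211} \left(- \frac{1}{94834}\right) = \frac{1}{48561} \cdot 85779 \left(- \frac{1}{94834}\right) = \frac{28593}{16187} \left(- \frac{1}{94834}\right) = - \frac{28593}{1535077958}$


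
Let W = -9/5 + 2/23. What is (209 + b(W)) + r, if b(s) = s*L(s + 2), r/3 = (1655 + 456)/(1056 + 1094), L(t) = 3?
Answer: 10226579/49450 ≈ 206.81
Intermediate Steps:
r = 6333/2150 (r = 3*((1655 + 456)/(1056 + 1094)) = 3*(2111/2150) = 6333/2150 ≈ 2.9456)
W = -197/115 (W = -9*⅕ + 2*(1/23) = -9/5 + 2/23 = -197/115 ≈ -1.7130)
b(s) = 3*s (b(s) = s*3 = 3*s)
(209 + b(W)) + r = (209 + 3*(-197/115)) + 6333/2150 = (209 - 591/115) + 6333/2150 = 23444/115 + 6333/2150 = 10226579/49450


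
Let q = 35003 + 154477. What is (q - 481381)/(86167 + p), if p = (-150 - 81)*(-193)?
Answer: -291901/130750 ≈ -2.2325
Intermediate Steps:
p = 44583 (p = -231*(-193) = 44583)
q = 189480
(q - 481381)/(86167 + p) = (189480 - 481381)/(86167 + 44583) = -291901/130750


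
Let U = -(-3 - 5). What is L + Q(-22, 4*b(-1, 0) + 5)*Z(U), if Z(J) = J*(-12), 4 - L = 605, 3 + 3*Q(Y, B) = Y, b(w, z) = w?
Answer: 199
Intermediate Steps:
Q(Y, B) = -1 + Y/3
L = -601 (L = 4 - 1*605 = 4 - 605 = -601)
U = 8 (U = -1*(-8) = 8)
Z(J) = -12*J
L + Q(-22, 4*b(-1, 0) + 5)*Z(U) = -601 + (-1 + (1/3)*(-22))*(-12*8) = -601 + (-1 - 22/3)*(-96) = -601 - 25/3*(-96) = -601 + 800 = 199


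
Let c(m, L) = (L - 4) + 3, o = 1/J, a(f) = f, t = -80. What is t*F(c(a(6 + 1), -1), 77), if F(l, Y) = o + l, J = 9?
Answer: 1360/9 ≈ 151.11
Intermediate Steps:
o = ⅑ (o = 1/9 = 1*(⅑) = ⅑ ≈ 0.11111)
c(m, L) = -1 + L (c(m, L) = (-4 + L) + 3 = -1 + L)
F(l, Y) = ⅑ + l
t*F(c(a(6 + 1), -1), 77) = -80*(⅑ + (-1 - 1)) = -80*(⅑ - 2) = -80*(-17/9) = 1360/9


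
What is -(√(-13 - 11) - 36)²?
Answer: -1272 + 144*I*√6 ≈ -1272.0 + 352.73*I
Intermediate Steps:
-(√(-13 - 11) - 36)² = -(√(-24) - 36)² = -(2*I*√6 - 36)² = -(-36 + 2*I*√6)²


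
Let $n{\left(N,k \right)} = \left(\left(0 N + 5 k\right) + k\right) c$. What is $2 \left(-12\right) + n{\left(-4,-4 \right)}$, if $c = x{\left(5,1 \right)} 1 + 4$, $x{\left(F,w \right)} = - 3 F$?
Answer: $240$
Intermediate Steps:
$c = -11$ ($c = \left(-3\right) 5 \cdot 1 + 4 = \left(-15\right) 1 + 4 = -15 + 4 = -11$)
$n{\left(N,k \right)} = - 66 k$ ($n{\left(N,k \right)} = \left(\left(0 N + 5 k\right) + k\right) \left(-11\right) = \left(\left(0 + 5 k\right) + k\right) \left(-11\right) = \left(5 k + k\right) \left(-11\right) = 6 k \left(-11\right) = - 66 k$)
$2 \left(-12\right) + n{\left(-4,-4 \right)} = 2 \left(-12\right) - -264 = -24 + 264 = 240$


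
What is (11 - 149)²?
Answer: 19044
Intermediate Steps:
(11 - 149)² = (-138)² = 19044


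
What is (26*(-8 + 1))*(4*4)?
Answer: -2912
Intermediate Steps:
(26*(-8 + 1))*(4*4) = (26*(-7))*16 = -182*16 = -2912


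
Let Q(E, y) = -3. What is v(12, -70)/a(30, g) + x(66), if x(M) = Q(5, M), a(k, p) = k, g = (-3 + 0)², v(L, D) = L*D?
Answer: -31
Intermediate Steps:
v(L, D) = D*L
g = 9 (g = (-3)² = 9)
x(M) = -3
v(12, -70)/a(30, g) + x(66) = -70*12/30 - 3 = -840*1/30 - 3 = -28 - 3 = -31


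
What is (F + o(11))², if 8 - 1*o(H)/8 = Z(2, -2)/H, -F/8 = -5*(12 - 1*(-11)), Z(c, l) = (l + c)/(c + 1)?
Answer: 968256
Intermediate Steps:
Z(c, l) = (c + l)/(1 + c)
F = 920 (F = -(-40)*(12 - 1*(-11)) = -(-40)*(12 + 11) = -(-40)*23 = -8*(-115) = 920)
o(H) = 64 (o(H) = 64 - 8*(2 - 2)/(1 + 2)/H = 64 - 8*0/3/H = 64 - 8*(⅓)*0/H = 64 - 0/H = 64 - 8*0 = 64 + 0 = 64)
(F + o(11))² = (920 + 64)² = 984² = 968256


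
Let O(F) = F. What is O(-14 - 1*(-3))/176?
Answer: -1/16 ≈ -0.062500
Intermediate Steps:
O(-14 - 1*(-3))/176 = (-14 - 1*(-3))/176 = (-14 + 3)*(1/176) = -11*1/176 = -1/16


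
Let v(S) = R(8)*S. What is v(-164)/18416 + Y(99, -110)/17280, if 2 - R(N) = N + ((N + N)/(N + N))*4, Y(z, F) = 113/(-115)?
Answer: 203557937/2287267200 ≈ 0.088996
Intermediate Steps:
Y(z, F) = -113/115 (Y(z, F) = 113*(-1/115) = -113/115)
R(N) = -2 - N (R(N) = 2 - (N + ((N + N)/(N + N))*4) = 2 - (N + ((2*N)/((2*N)))*4) = 2 - (N + ((2*N)*(1/(2*N)))*4) = 2 - (N + 1*4) = 2 - (N + 4) = 2 - (4 + N) = 2 + (-4 - N) = -2 - N)
v(S) = -10*S (v(S) = (-2 - 1*8)*S = (-2 - 8)*S = -10*S)
v(-164)/18416 + Y(99, -110)/17280 = -10*(-164)/18416 - 113/115/17280 = 1640*(1/18416) - 113/115*1/17280 = 205/2302 - 113/1987200 = 203557937/2287267200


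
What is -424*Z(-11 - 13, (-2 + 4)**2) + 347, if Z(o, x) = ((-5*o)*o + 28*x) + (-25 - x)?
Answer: 1186275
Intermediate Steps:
Z(o, x) = -25 - 5*o**2 + 27*x (Z(o, x) = (-5*o**2 + 28*x) + (-25 - x) = -25 - 5*o**2 + 27*x)
-424*Z(-11 - 13, (-2 + 4)**2) + 347 = -424*(-25 - 5*(-11 - 13)**2 + 27*(-2 + 4)**2) + 347 = -424*(-25 - 5*(-24)**2 + 27*2**2) + 347 = -424*(-25 - 5*576 + 27*4) + 347 = -424*(-25 - 2880 + 108) + 347 = -424*(-2797) + 347 = 1185928 + 347 = 1186275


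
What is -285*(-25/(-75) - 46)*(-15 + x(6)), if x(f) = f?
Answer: -117135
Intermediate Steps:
-285*(-25/(-75) - 46)*(-15 + x(6)) = -285*(-25/(-75) - 46)*(-15 + 6) = -285*(-25*(-1/75) - 46)*(-9) = -285*(⅓ - 46)*(-9) = -(-13015)*(-9) = -285*411 = -117135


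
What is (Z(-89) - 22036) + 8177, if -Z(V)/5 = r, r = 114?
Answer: -14429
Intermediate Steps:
Z(V) = -570 (Z(V) = -5*114 = -570)
(Z(-89) - 22036) + 8177 = (-570 - 22036) + 8177 = -22606 + 8177 = -14429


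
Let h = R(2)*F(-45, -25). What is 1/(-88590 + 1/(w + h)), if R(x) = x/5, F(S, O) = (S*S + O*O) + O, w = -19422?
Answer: -18372/1627575481 ≈ -1.1288e-5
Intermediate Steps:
F(S, O) = O + O² + S² (F(S, O) = (S² + O²) + O = (O² + S²) + O = O + O² + S²)
R(x) = x/5 (R(x) = x*(⅕) = x/5)
h = 1050 (h = ((⅕)*2)*(-25 + (-25)² + (-45)²) = 2*(-25 + 625 + 2025)/5 = (⅖)*2625 = 1050)
1/(-88590 + 1/(w + h)) = 1/(-88590 + 1/(-19422 + 1050)) = 1/(-88590 + 1/(-18372)) = 1/(-88590 - 1/18372) = 1/(-1627575481/18372) = -18372/1627575481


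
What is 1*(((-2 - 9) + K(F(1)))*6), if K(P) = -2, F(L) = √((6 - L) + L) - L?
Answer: -78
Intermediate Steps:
F(L) = √6 - L
1*(((-2 - 9) + K(F(1)))*6) = 1*(((-2 - 9) - 2)*6) = 1*((-11 - 2)*6) = 1*(-13*6) = 1*(-78) = -78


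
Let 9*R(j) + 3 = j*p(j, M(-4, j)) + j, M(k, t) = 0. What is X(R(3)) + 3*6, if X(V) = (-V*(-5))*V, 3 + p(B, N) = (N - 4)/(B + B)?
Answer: 2063/81 ≈ 25.469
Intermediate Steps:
p(B, N) = -3 + (-4 + N)/(2*B) (p(B, N) = -3 + (N - 4)/(B + B) = -3 + (-4 + N)/((2*B)) = -3 + (-4 + N)*(1/(2*B)) = -3 + (-4 + N)/(2*B))
R(j) = -5/9 - 2*j/9 (R(j) = -⅓ + (j*((-4 + 0 - 6*j)/(2*j)) + j)/9 = -⅓ + (j*((-4 - 6*j)/(2*j)) + j)/9 = -⅓ + ((-2 - 3*j) + j)/9 = -⅓ + (-2 - 2*j)/9 = -⅓ + (-2/9 - 2*j/9) = -5/9 - 2*j/9)
X(V) = 5*V² (X(V) = (5*V)*V = 5*V²)
X(R(3)) + 3*6 = 5*(-5/9 - 2/9*3)² + 3*6 = 5*(-5/9 - ⅔)² + 18 = 5*(-11/9)² + 18 = 5*(121/81) + 18 = 605/81 + 18 = 2063/81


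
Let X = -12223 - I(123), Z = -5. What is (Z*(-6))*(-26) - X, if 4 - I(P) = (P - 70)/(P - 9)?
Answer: 1304905/114 ≈ 11447.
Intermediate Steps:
I(P) = 4 - (-70 + P)/(-9 + P) (I(P) = 4 - (P - 70)/(P - 9) = 4 - (-70 + P)/(-9 + P))
X = -1393825/114 (X = -12223 - (34 + 3*123)/(-9 + 123) = -12223 - (34 + 369)/114 = -12223 - 403/114 = -1393825/114 ≈ -12227.)
(Z*(-6))*(-26) - X = -5*(-6)*(-26) - 1*(-1393825/114) = 30*(-26) + 1393825/114 = -780 + 1393825/114 = 1304905/114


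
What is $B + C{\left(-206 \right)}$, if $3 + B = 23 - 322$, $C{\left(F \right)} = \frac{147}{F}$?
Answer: $- \frac{62359}{206} \approx -302.71$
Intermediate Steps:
$B = -302$ ($B = -3 + \left(23 - 322\right) = -3 - 299 = -302$)
$B + C{\left(-206 \right)} = -302 + \frac{147}{-206} = -302 + 147 \left(- \frac{1}{206}\right) = -302 - \frac{147}{206} = - \frac{62359}{206}$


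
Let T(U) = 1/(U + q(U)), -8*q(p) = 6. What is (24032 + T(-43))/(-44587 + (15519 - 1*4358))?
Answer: -2102798/2924775 ≈ -0.71896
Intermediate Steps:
q(p) = -¾ (q(p) = -⅛*6 = -¾)
T(U) = 1/(-¾ + U) (T(U) = 1/(U - ¾) = 1/(-¾ + U))
(24032 + T(-43))/(-44587 + (15519 - 1*4358)) = (24032 + 4/(-3 + 4*(-43)))/(-44587 + (15519 - 1*4358)) = (24032 + 4/(-3 - 172))/(-44587 + (15519 - 4358)) = (24032 + 4/(-175))/(-44587 + 11161) = (24032 + 4*(-1/175))/(-33426) = (24032 - 4/175)*(-1/33426) = (4205596/175)*(-1/33426) = -2102798/2924775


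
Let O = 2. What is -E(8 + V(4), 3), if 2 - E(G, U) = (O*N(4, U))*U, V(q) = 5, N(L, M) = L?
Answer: 22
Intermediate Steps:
E(G, U) = 2 - 8*U (E(G, U) = 2 - 2*4*U = 2 - 8*U)
-E(8 + V(4), 3) = -(2 - 8*3) = -(2 - 24) = -1*(-22) = 22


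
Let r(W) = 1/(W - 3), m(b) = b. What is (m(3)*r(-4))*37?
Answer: -111/7 ≈ -15.857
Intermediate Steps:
r(W) = 1/(-3 + W)
(m(3)*r(-4))*37 = (3/(-3 - 4))*37 = (3/(-7))*37 = (3*(-1/7))*37 = -3/7*37 = -111/7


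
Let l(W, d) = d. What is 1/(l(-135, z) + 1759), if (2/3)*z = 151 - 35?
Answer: 1/1933 ≈ 0.00051733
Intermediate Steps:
z = 174 (z = 3*(151 - 35)/2 = (3/2)*116 = 174)
1/(l(-135, z) + 1759) = 1/(174 + 1759) = 1/1933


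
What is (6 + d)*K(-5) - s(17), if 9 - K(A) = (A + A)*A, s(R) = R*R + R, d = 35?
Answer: -1987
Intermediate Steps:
s(R) = R + R² (s(R) = R² + R = R + R²)
K(A) = 9 - 2*A² (K(A) = 9 - (A + A)*A = 9 - 2*A*A = 9 - 2*A²)
(6 + d)*K(-5) - s(17) = (6 + 35)*(9 - 2*(-5)²) - 17*(1 + 17) = 41*(9 - 2*25) - 17*18 = 41*(9 - 50) - 1*306 = 41*(-41) - 306 = -1681 - 306 = -1987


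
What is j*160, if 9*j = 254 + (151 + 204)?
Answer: 32480/3 ≈ 10827.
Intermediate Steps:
j = 203/3 (j = (254 + (151 + 204))/9 = (254 + 355)/9 = (1/9)*609 = 203/3 ≈ 67.667)
j*160 = (203/3)*160 = 32480/3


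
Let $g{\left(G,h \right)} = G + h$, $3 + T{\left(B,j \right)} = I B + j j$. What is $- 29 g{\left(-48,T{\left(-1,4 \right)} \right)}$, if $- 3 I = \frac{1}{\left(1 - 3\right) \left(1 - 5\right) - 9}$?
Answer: $\frac{3074}{3} \approx 1024.7$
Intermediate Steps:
$I = \frac{1}{3}$ ($I = - \frac{1}{3 \left(\left(1 - 3\right) \left(1 - 5\right) - 9\right)} = - \frac{1}{3 \left(\left(-2\right) \left(-4\right) - 9\right)} = - \frac{1}{3 \left(8 - 9\right)} = - \frac{1}{3 \left(-1\right)} = \left(- \frac{1}{3}\right) \left(-1\right) = \frac{1}{3} \approx 0.33333$)
$T{\left(B,j \right)} = -3 + j^{2} + \frac{B}{3}$ ($T{\left(B,j \right)} = -3 + \left(\frac{B}{3} + j j\right) = -3 + \left(\frac{B}{3} + j^{2}\right) = -3 + \left(j^{2} + \frac{B}{3}\right) = -3 + j^{2} + \frac{B}{3}$)
$- 29 g{\left(-48,T{\left(-1,4 \right)} \right)} = - 29 \left(-48 + \left(-3 + 4^{2} + \frac{1}{3} \left(-1\right)\right)\right) = - 29 \left(-48 - - \frac{38}{3}\right) = - 29 \left(-48 + \frac{38}{3}\right) = \left(-29\right) \left(- \frac{106}{3}\right) = \frac{3074}{3}$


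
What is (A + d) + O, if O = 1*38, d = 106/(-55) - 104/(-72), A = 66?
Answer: 51241/495 ≈ 103.52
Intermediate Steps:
d = -239/495 (d = 106*(-1/55) - 104*(-1/72) = -106/55 + 13/9 = -239/495 ≈ -0.48283)
O = 38
(A + d) + O = (66 - 239/495) + 38 = 32431/495 + 38 = 51241/495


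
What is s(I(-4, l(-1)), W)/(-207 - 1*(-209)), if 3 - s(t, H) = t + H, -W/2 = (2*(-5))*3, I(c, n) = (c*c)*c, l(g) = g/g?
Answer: 7/2 ≈ 3.5000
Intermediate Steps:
l(g) = 1
I(c, n) = c**3 (I(c, n) = c**2*c = c**3)
W = 60 (W = -2*2*(-5)*3 = -(-20)*3 = -2*(-30) = 60)
s(t, H) = 3 - H - t (s(t, H) = 3 - (t + H) = 3 - (H + t) = 3 + (-H - t) = 3 - H - t)
s(I(-4, l(-1)), W)/(-207 - 1*(-209)) = (3 - 1*60 - 1*(-4)**3)/(-207 - 1*(-209)) = (3 - 60 - 1*(-64))/(-207 + 209) = (3 - 60 + 64)/2 = 7*(1/2) = 7/2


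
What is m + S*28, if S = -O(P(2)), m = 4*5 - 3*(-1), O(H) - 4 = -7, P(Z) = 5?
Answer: 107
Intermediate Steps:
O(H) = -3 (O(H) = 4 - 7 = -3)
m = 23 (m = 20 + 3 = 23)
S = 3 (S = -1*(-3) = 3)
m + S*28 = 23 + 3*28 = 23 + 84 = 107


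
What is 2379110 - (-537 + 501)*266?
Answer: 2388686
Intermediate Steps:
2379110 - (-537 + 501)*266 = 2379110 - (-36)*266 = 2379110 - 1*(-9576) = 2379110 + 9576 = 2388686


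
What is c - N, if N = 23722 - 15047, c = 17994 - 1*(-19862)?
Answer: 29181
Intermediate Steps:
c = 37856 (c = 17994 + 19862 = 37856)
N = 8675
c - N = 37856 - 1*8675 = 37856 - 8675 = 29181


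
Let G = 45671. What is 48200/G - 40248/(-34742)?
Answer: 1756365404/793350941 ≈ 2.2139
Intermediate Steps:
48200/G - 40248/(-34742) = 48200/45671 - 40248/(-34742) = 48200*(1/45671) - 40248*(-1/34742) = 48200/45671 + 20124/17371 = 1756365404/793350941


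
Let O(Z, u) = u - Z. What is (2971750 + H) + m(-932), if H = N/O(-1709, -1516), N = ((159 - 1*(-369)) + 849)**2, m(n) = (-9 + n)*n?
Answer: 744707195/193 ≈ 3.8586e+6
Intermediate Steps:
m(n) = n*(-9 + n)
N = 1896129 (N = ((159 + 369) + 849)**2 = (528 + 849)**2 = 1377**2 = 1896129)
H = 1896129/193 (H = 1896129/(-1516 - 1*(-1709)) = 1896129/(-1516 + 1709) = 1896129/193 ≈ 9824.5)
(2971750 + H) + m(-932) = (2971750 + 1896129/193) - 932*(-9 - 932) = 575443879/193 - 932*(-941) = 575443879/193 + 877012 = 744707195/193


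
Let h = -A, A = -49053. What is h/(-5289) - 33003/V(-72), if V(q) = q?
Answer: 6334113/14104 ≈ 449.10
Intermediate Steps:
h = 49053 (h = -1*(-49053) = 49053)
h/(-5289) - 33003/V(-72) = 49053/(-5289) - 33003/(-72) = 49053*(-1/5289) - 33003*(-1/72) = -16351/1763 + 3667/8 = 6334113/14104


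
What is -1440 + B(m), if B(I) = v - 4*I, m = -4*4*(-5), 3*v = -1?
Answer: -5281/3 ≈ -1760.3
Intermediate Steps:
v = -⅓ (v = (⅓)*(-1) = -⅓ ≈ -0.33333)
m = 80 (m = -16*(-5) = 80)
B(I) = -⅓ - 4*I
-1440 + B(m) = -1440 + (-⅓ - 4*80) = -1440 + (-⅓ - 320) = -1440 - 961/3 = -5281/3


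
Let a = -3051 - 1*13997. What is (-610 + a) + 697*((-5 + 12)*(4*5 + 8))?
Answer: 118954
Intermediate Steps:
a = -17048 (a = -3051 - 13997 = -17048)
(-610 + a) + 697*((-5 + 12)*(4*5 + 8)) = (-610 - 17048) + 697*((-5 + 12)*(4*5 + 8)) = -17658 + 697*(7*(20 + 8)) = -17658 + 697*(7*28) = -17658 + 697*196 = -17658 + 136612 = 118954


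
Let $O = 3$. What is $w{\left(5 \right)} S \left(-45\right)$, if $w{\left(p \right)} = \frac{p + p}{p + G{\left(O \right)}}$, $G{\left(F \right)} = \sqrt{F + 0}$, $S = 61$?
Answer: $- \frac{68625}{11} + \frac{13725 \sqrt{3}}{11} \approx -4077.5$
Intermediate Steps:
$G{\left(F \right)} = \sqrt{F}$
$w{\left(p \right)} = \frac{2 p}{p + \sqrt{3}}$ ($w{\left(p \right)} = \frac{p + p}{p + \sqrt{3}} = \frac{2 p}{p + \sqrt{3}}$)
$w{\left(5 \right)} S \left(-45\right) = 2 \cdot 5 \frac{1}{5 + \sqrt{3}} \cdot 61 \left(-45\right) = \frac{10}{5 + \sqrt{3}} \cdot 61 \left(-45\right) = \frac{610}{5 + \sqrt{3}} \left(-45\right) = - \frac{27450}{5 + \sqrt{3}}$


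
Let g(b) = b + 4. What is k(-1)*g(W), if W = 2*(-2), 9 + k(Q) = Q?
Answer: 0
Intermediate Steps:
k(Q) = -9 + Q
W = -4
g(b) = 4 + b
k(-1)*g(W) = (-9 - 1)*(4 - 4) = -10*0 = 0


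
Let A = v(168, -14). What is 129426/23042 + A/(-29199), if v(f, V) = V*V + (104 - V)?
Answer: 1885937293/336401679 ≈ 5.6062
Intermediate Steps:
v(f, V) = 104 + V² - V (v(f, V) = V² + (104 - V) = 104 + V² - V)
A = 314 (A = 104 + (-14)² - 1*(-14) = 104 + 196 + 14 = 314)
129426/23042 + A/(-29199) = 129426/23042 + 314/(-29199) = 129426*(1/23042) + 314*(-1/29199) = 64713/11521 - 314/29199 = 1885937293/336401679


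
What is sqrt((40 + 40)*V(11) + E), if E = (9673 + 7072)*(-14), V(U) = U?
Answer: 15*I*sqrt(1038) ≈ 483.27*I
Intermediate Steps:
E = -234430 (E = 16745*(-14) = -234430)
sqrt((40 + 40)*V(11) + E) = sqrt((40 + 40)*11 - 234430) = sqrt(80*11 - 234430) = sqrt(880 - 234430) = sqrt(-233550) = 15*I*sqrt(1038)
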